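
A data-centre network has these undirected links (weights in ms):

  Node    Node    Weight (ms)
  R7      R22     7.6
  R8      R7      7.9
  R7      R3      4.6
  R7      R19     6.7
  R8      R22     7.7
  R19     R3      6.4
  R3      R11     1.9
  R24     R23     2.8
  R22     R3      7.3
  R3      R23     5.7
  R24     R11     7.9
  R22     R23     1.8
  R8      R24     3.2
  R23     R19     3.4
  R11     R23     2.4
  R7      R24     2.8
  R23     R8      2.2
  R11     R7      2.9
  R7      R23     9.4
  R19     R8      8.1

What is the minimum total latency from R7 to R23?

Compare a few routes:
R7–R24–R23: 2.8+2.8 = 5.6
R7–R24–R8–R23: 2.8+3.2+2.2 = 8.2
R7–R11–R23: 2.9+2.4 = 5.3
The minimum is 5.3 ms via R7–R11–R23.

5.3 ms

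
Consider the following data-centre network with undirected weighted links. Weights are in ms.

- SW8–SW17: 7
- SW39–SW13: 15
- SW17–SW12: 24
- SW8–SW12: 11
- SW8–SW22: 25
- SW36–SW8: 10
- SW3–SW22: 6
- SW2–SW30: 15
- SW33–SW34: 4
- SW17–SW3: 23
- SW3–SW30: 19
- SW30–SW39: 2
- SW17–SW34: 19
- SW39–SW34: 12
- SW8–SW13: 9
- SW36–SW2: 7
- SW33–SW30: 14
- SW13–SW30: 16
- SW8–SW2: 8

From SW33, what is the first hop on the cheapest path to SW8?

Compare a few routes:
SW33–SW30–SW2–SW8: 14+15+8 = 37
SW33–SW34–SW17–SW8: 4+19+7 = 30
Cheapest is SW33–SW34–SW17–SW8 at 30 ms.
So from SW33 the first move is to SW34.

SW34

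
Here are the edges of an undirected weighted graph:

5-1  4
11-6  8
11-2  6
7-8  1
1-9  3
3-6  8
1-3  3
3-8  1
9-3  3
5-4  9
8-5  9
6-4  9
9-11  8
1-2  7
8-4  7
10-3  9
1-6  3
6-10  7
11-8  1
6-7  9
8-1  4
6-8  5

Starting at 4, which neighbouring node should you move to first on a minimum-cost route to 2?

8

Enumerating some paths:
4 - 8 - 3 - 1 - 2: 7+1+3+7 = 18
4 - 8 - 11 - 2: 7+1+6 = 14
4 - 6 - 1 - 2: 9+3+7 = 19
4 - 8 - 1 - 2: 7+4+7 = 18
Cheapest is 4 - 8 - 11 - 2 at 14.
So from 4 the first move is to 8.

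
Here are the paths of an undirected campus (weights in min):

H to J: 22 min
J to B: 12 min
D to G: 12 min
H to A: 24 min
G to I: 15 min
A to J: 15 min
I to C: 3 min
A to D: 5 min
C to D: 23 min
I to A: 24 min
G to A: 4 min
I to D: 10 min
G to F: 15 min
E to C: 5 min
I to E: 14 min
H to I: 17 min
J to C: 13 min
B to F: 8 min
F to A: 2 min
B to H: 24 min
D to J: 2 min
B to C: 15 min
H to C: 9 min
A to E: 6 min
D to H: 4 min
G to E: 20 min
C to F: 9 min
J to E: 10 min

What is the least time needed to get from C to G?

Candidate routes:
C - I - D - A - G: 3+10+5+4 = 22
C - H - D - A - G: 9+4+5+4 = 22
C - I - G: 3+15 = 18
C - E - A - G: 5+6+4 = 15
The minimum is 15 min via C - E - A - G.

15 min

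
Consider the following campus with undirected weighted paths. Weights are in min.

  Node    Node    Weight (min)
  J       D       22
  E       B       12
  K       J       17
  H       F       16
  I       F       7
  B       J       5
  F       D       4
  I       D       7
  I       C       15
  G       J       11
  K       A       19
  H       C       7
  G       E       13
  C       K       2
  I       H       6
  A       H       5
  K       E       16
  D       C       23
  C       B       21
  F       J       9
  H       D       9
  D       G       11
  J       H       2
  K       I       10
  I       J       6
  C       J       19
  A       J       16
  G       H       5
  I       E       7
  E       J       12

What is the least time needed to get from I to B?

Settle nodes by increasing distance from I:
I: 0
H: 6  (via I)
J: 6  (via I)
D: 7  (via I)
E: 7  (via I)
F: 7  (via I)
K: 10  (via I)
A: 11  (via H)
B: 11  (via J)
Shortest route: I–J–B = 11 min.

11 min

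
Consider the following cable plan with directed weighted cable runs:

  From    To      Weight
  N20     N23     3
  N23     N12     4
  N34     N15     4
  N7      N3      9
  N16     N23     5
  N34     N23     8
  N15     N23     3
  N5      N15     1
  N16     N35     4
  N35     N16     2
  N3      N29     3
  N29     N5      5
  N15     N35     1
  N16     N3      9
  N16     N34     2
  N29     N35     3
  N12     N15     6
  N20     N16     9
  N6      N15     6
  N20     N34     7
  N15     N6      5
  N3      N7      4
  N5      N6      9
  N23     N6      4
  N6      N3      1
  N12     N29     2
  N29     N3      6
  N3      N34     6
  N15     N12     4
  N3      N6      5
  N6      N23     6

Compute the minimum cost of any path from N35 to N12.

Settle nodes by increasing distance from N35:
N35: 0
N16: 2  (via N35)
N34: 4  (via N16)
N23: 7  (via N16)
N15: 8  (via N34)
N6: 11  (via N23)
N12: 11  (via N23)
Shortest route: N35 → N16 → N23 → N12 = 11.

11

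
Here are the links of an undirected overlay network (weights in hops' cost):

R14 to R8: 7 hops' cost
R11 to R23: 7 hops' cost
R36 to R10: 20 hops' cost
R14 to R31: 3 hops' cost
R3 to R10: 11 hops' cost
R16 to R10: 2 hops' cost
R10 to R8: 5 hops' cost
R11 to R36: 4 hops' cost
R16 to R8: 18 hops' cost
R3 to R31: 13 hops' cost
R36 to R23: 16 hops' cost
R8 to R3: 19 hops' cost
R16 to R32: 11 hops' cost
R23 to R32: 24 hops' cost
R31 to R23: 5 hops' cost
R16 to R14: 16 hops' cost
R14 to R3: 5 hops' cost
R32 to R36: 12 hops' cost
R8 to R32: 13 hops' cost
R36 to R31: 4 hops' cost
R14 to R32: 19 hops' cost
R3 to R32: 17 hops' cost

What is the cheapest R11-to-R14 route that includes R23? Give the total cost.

Shortest R11→R23: R11 → R23 = 7
Best R23 to R14: R23 → R31 → R14 costing 8
Total via R23: 7 + 8 = 15 hops' cost.

15 hops' cost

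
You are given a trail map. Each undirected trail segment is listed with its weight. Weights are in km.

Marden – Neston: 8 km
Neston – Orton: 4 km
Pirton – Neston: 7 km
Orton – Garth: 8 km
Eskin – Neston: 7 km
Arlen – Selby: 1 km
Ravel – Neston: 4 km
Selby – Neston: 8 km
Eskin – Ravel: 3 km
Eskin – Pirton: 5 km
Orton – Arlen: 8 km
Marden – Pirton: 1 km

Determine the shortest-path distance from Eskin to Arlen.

16 km

Settle nodes by increasing distance from Eskin:
Eskin: 0
Ravel: 3  (via Eskin)
Pirton: 5  (via Eskin)
Marden: 6  (via Pirton)
Neston: 7  (via Eskin)
Orton: 11  (via Neston)
Selby: 15  (via Neston)
Arlen: 16  (via Selby)
Shortest route: Eskin–Neston–Selby–Arlen = 16 km.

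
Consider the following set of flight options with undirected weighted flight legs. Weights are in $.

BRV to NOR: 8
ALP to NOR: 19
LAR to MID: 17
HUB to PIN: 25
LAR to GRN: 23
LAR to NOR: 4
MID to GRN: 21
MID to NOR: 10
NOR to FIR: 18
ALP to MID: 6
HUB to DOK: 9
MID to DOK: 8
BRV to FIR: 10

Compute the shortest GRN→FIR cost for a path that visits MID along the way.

$49

Best GRN to MID: GRN–MID costing 21
Best MID to FIR: MID–NOR–FIR costing 28
Total via MID: 21 + 28 = $49.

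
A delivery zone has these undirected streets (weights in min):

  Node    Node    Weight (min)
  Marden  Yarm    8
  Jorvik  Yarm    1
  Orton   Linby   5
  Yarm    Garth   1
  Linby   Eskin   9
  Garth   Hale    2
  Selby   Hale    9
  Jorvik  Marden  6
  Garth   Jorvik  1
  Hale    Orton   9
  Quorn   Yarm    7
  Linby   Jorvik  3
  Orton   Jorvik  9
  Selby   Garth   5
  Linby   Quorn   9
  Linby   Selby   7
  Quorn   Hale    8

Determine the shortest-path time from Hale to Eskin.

15 min

Shortest distances from Hale:
Hale: 0
Garth: 2  (via Hale)
Jorvik: 3  (via Garth)
Yarm: 3  (via Garth)
Linby: 6  (via Jorvik)
Selby: 7  (via Garth)
Quorn: 8  (via Hale)
Orton: 9  (via Hale)
Marden: 9  (via Jorvik)
Eskin: 15  (via Linby)
Shortest route: Hale–Garth–Jorvik–Linby–Eskin = 15 min.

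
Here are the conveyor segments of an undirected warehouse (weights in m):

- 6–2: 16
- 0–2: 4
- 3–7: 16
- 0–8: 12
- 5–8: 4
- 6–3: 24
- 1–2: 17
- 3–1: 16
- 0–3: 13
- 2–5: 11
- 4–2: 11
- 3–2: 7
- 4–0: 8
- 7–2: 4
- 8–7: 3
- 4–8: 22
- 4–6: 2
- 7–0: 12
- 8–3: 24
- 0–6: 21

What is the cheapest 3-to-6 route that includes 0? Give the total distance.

21 m

Best 3 to 0: 3–2–0 costing 11
Best 0 to 6: 0–4–6 costing 10
Total via 0: 11 + 10 = 21 m.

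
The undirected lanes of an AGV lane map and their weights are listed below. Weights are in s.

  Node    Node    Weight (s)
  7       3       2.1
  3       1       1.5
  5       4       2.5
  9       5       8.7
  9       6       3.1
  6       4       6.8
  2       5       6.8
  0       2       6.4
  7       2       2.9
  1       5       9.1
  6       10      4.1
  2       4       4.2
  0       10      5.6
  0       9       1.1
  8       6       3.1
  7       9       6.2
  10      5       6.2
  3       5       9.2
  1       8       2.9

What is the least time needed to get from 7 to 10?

Shortest distances from 7:
7: 0
3: 2.1  (via 7)
2: 2.9  (via 7)
1: 3.6  (via 3)
9: 6.2  (via 7)
8: 6.5  (via 1)
4: 7.1  (via 2)
0: 7.3  (via 9)
6: 9.3  (via 9)
5: 9.6  (via 4)
10: 12.9  (via 0)
Shortest route: 7 → 9 → 0 → 10 = 12.9 s.

12.9 s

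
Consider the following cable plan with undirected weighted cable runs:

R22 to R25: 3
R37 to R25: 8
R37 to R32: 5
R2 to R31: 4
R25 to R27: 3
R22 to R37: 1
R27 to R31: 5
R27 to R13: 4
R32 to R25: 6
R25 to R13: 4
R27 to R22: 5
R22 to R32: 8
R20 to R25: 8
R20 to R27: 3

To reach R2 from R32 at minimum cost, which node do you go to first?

R25

Compare a few routes:
R32 - R37 - R22 - R25 - R27 - R31 - R2: 5+1+3+3+5+4 = 21
R32 - R37 - R22 - R27 - R31 - R2: 5+1+5+5+4 = 20
R32 - R25 - R27 - R31 - R2: 6+3+5+4 = 18
The minimum is 18 via R32 - R25 - R27 - R31 - R2.
So from R32 the first move is to R25.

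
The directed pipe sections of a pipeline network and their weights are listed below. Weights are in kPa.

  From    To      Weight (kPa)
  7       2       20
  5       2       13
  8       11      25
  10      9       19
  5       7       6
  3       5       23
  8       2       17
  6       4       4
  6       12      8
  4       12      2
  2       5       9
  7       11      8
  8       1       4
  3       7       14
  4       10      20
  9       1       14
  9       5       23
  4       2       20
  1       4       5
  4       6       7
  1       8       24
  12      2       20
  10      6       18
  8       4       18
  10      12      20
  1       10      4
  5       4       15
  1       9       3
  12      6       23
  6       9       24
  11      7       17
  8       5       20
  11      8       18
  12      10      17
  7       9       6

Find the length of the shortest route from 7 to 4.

25 kPa

Candidate routes:
7 → 9 → 1 → 4: 6+14+5 = 25
7 → 11 → 8 → 1 → 4: 8+18+4+5 = 35
7 → 9 → 5 → 4: 6+23+15 = 44
7 → 2 → 5 → 4: 20+9+15 = 44
The minimum is 25 kPa via 7 → 9 → 1 → 4.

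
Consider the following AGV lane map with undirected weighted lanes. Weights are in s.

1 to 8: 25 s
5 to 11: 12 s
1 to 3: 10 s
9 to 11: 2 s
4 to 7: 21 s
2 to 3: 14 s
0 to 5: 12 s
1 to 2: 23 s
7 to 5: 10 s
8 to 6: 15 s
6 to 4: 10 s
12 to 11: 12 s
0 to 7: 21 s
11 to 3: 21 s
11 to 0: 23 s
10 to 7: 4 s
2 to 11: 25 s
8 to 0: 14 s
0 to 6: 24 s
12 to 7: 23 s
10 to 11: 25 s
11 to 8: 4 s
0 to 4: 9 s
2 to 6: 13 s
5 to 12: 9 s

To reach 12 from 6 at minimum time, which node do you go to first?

8

Compare a few routes:
6 - 8 - 11 - 5 - 12: 15+4+12+9 = 40
6 - 0 - 5 - 12: 24+12+9 = 45
6 - 4 - 0 - 5 - 12: 10+9+12+9 = 40
6 - 8 - 11 - 12: 15+4+12 = 31
The minimum is 31 s via 6 - 8 - 11 - 12.
So from 6 the first move is to 8.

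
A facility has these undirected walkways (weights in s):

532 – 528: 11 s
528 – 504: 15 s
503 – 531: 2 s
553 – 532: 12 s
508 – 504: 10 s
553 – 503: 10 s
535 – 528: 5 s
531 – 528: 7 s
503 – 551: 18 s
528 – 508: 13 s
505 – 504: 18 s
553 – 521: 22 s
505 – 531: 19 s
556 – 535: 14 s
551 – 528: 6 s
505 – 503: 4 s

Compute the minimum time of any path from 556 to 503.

28 s

Shortest distances from 556:
556: 0
535: 14  (via 556)
528: 19  (via 535)
551: 25  (via 528)
531: 26  (via 528)
503: 28  (via 531)
Shortest route: 556 → 535 → 528 → 531 → 503 = 28 s.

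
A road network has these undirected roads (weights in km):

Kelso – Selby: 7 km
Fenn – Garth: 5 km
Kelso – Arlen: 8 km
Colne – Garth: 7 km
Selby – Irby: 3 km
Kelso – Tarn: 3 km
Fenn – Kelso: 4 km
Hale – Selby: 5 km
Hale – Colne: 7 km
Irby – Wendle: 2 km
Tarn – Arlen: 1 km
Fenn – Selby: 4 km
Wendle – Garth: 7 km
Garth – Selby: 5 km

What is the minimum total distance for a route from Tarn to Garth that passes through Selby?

15 km

Best Tarn to Selby: Tarn → Kelso → Selby costing 10
Best Selby to Garth: Selby → Garth costing 5
Total via Selby: 10 + 5 = 15 km.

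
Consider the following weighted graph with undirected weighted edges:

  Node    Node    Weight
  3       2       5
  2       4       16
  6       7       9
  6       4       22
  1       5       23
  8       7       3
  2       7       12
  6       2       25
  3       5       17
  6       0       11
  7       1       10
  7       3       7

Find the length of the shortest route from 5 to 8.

Compare a few routes:
5–3–7–8: 17+7+3 = 27
5–1–7–8: 23+10+3 = 36
5–3–2–7–8: 17+5+12+3 = 37
5–3–2–6–7–8: 17+5+25+9+3 = 59
Cheapest is 5–3–7–8 at 27.

27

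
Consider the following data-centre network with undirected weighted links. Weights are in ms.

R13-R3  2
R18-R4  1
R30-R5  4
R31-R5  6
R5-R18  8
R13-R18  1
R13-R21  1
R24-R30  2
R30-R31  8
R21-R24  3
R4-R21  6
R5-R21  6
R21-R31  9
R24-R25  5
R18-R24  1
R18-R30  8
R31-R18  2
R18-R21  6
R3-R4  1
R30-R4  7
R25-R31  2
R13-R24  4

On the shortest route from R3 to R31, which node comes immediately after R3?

Compare a few routes:
R3–R13–R24–R18–R31: 2+4+1+2 = 9
R3–R13–R21–R24–R18–R31: 2+1+3+1+2 = 9
R3–R4–R18–R31: 1+1+2 = 4
R3–R13–R18–R31: 2+1+2 = 5
The minimum is 4 ms via R3–R4–R18–R31.
So from R3 the first move is to R4.

R4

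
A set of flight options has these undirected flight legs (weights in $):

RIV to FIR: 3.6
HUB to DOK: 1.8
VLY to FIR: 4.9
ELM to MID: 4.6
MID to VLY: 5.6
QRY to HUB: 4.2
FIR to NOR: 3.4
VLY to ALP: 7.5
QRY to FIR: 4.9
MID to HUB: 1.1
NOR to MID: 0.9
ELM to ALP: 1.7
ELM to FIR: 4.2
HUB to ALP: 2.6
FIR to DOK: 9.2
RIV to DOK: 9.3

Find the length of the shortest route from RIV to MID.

$7.9

Candidate routes:
RIV - FIR - ELM - ALP - HUB - MID: 3.6+4.2+1.7+2.6+1.1 = 13.2
RIV - FIR - NOR - MID: 3.6+3.4+0.9 = 7.9
RIV - DOK - HUB - MID: 9.3+1.8+1.1 = 12.2
RIV - FIR - ELM - MID: 3.6+4.2+4.6 = 12.4
Cheapest is RIV - FIR - NOR - MID at $7.9.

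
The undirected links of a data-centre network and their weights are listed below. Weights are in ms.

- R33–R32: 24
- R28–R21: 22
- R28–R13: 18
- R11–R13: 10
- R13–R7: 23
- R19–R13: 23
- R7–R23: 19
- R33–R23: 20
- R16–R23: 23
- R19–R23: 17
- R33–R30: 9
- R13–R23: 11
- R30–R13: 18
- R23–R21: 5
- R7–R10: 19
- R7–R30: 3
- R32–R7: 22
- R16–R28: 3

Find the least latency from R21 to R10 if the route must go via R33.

Shortest R21→R33: R21 → R23 → R33 = 25
Shortest R33→R10: R33 → R30 → R7 → R10 = 31
Total via R33: 25 + 31 = 56 ms.

56 ms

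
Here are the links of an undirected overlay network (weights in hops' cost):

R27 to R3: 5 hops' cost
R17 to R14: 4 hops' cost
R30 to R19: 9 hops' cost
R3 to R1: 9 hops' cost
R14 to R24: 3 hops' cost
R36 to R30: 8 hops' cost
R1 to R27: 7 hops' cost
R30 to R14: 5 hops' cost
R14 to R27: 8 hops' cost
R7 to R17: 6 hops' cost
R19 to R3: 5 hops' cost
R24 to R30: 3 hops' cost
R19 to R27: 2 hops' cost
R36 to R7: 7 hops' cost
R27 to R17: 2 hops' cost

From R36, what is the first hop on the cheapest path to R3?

R7

Enumerating some paths:
R36 → R7 → R17 → R27 → R3: 7+6+2+5 = 20
R36 → R30 → R19 → R3: 8+9+5 = 22
R36 → R30 → R19 → R27 → R3: 8+9+2+5 = 24
R36 → R7 → R17 → R27 → R19 → R3: 7+6+2+2+5 = 22
Cheapest is R36 → R7 → R17 → R27 → R3 at 20 hops' cost.
So from R36 the first move is to R7.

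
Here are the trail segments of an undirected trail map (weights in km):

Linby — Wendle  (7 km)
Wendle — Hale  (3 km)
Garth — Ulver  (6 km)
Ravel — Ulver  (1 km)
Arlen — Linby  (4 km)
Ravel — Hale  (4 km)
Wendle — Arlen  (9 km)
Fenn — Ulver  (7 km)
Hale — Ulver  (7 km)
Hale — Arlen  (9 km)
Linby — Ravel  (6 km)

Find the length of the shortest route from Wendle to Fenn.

Running Dijkstra from Wendle:
Wendle: 0
Hale: 3  (via Wendle)
Ravel: 7  (via Hale)
Linby: 7  (via Wendle)
Ulver: 8  (via Ravel)
Arlen: 9  (via Wendle)
Garth: 14  (via Ulver)
Fenn: 15  (via Ulver)
Shortest route: Wendle → Hale → Ravel → Ulver → Fenn = 15 km.

15 km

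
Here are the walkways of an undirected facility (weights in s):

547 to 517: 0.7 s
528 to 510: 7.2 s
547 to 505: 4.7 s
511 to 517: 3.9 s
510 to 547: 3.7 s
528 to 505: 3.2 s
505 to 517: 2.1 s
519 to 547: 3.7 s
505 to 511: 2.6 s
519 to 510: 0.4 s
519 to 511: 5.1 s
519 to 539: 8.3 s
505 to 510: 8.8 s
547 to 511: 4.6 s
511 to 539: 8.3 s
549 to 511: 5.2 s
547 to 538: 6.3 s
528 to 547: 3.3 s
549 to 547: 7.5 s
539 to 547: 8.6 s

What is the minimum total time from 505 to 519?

Candidate routes:
505–517–547–519: 2.1+0.7+3.7 = 6.5
505–517–547–510–519: 2.1+0.7+3.7+0.4 = 6.9
505–511–519: 2.6+5.1 = 7.7
Cheapest is 505–517–547–519 at 6.5 s.

6.5 s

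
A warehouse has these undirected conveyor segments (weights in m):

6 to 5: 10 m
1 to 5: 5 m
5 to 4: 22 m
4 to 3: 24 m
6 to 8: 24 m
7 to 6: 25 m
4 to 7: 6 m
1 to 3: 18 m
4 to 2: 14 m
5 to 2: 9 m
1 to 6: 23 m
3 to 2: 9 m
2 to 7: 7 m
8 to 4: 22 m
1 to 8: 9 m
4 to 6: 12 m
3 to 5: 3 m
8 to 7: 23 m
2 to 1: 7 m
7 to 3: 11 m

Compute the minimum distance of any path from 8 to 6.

24 m

Compare a few routes:
8–1–6: 9+23 = 32
8–6: 24 = 24
8–4–6: 22+12 = 34
The minimum is 24 m via 8–6.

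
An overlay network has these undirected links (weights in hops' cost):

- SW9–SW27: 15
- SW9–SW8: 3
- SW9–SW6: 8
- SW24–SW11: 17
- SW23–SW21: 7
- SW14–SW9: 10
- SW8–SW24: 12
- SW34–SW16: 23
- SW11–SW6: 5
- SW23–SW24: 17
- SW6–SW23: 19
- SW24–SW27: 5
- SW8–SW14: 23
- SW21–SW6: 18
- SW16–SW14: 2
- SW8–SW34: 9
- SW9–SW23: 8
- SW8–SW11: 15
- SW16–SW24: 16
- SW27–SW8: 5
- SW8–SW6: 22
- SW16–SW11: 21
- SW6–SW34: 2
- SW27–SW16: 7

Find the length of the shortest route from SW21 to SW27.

Running Dijkstra from SW21:
SW21: 0
SW23: 7  (via SW21)
SW9: 15  (via SW23)
SW8: 18  (via SW9)
SW6: 18  (via SW21)
SW34: 20  (via SW6)
SW27: 23  (via SW8)
Shortest route: SW21–SW23–SW9–SW8–SW27 = 23 hops' cost.

23 hops' cost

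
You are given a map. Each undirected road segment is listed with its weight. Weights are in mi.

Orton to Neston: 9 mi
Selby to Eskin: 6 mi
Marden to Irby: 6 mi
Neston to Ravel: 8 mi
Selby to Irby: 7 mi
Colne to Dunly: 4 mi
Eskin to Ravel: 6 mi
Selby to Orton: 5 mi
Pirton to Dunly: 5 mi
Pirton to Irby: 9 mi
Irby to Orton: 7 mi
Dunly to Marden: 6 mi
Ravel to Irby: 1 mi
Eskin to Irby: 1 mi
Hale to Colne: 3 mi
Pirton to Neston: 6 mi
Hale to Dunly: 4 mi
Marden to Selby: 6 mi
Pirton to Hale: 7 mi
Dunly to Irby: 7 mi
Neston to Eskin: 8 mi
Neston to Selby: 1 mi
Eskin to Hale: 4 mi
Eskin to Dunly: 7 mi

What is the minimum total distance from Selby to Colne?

13 mi

Shortest distances from Selby:
Selby: 0
Neston: 1  (via Selby)
Orton: 5  (via Selby)
Eskin: 6  (via Selby)
Marden: 6  (via Selby)
Irby: 7  (via Selby)
Pirton: 7  (via Neston)
Ravel: 8  (via Irby)
Hale: 10  (via Eskin)
Dunly: 12  (via Marden)
Colne: 13  (via Hale)
Shortest route: Selby–Eskin–Hale–Colne = 13 mi.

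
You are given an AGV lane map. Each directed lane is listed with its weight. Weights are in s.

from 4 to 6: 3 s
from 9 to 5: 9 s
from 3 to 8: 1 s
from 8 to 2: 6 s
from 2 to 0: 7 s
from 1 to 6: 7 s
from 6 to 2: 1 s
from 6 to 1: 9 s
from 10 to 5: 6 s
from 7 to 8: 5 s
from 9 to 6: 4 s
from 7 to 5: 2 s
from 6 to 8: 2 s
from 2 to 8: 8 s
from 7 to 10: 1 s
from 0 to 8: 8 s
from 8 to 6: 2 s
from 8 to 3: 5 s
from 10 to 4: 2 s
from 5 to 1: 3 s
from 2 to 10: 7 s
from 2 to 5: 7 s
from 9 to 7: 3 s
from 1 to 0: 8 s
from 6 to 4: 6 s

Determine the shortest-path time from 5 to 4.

Enumerating some paths:
5 → 1 → 6 → 2 → 10 → 4: 3+7+1+7+2 = 20
5 → 1 → 6 → 4: 3+7+6 = 16
5 → 1 → 0 → 8 → 6 → 4: 3+8+8+2+6 = 27
The minimum is 16 s via 5 → 1 → 6 → 4.

16 s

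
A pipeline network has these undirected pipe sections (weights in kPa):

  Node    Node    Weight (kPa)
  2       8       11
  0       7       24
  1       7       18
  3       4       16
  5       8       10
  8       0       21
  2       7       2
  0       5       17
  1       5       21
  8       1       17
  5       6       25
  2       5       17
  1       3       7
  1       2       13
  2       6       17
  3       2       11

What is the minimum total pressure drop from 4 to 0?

Compare a few routes:
4 → 3 → 1 → 8 → 0: 16+7+17+21 = 61
4 → 3 → 2 → 5 → 0: 16+11+17+17 = 61
4 → 3 → 2 → 7 → 0: 16+11+2+24 = 53
4 → 3 → 2 → 8 → 0: 16+11+11+21 = 59
Cheapest is 4 → 3 → 2 → 7 → 0 at 53 kPa.

53 kPa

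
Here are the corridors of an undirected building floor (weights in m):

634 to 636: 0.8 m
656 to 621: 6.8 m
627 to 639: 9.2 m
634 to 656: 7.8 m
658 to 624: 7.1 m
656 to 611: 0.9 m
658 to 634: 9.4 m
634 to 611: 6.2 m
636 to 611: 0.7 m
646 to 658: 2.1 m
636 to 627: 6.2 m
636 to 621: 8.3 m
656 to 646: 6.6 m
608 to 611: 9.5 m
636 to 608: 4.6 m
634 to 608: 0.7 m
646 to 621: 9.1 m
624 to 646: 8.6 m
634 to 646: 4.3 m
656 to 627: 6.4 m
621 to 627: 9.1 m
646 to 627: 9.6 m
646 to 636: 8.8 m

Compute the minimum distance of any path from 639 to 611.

16.1 m

Compare a few routes:
639–627–646–634–636–611: 9.2+9.6+4.3+0.8+0.7 = 24.6
639–627–636–611: 9.2+6.2+0.7 = 16.1
639–627–656–611: 9.2+6.4+0.9 = 16.5
639–627–636–634–611: 9.2+6.2+0.8+6.2 = 22.4
The minimum is 16.1 m via 639–627–636–611.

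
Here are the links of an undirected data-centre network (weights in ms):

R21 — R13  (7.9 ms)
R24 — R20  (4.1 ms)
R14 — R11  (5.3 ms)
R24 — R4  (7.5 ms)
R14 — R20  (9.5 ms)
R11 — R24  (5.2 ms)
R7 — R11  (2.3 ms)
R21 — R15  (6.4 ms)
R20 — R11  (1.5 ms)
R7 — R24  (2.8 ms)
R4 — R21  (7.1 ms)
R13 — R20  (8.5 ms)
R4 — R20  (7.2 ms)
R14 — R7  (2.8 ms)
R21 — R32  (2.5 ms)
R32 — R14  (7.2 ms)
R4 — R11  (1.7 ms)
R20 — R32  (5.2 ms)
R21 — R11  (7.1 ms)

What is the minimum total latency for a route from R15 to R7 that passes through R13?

26.6 ms

Best R15 to R13: R15–R21–R13 costing 14.3
Shortest R13→R7: R13–R20–R11–R7 = 12.3
Total via R13: 14.3 + 12.3 = 26.6 ms.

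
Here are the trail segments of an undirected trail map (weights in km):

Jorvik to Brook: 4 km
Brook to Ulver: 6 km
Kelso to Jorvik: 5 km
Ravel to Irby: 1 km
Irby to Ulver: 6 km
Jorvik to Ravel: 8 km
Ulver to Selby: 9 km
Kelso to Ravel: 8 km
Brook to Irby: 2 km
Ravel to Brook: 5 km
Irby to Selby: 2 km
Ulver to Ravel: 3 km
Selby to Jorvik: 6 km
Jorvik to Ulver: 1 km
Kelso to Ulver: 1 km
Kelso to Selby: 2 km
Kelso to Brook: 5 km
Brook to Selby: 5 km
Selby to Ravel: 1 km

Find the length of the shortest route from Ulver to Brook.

Enumerating some paths:
Ulver - Kelso - Brook: 1+5 = 6
Ulver - Ravel - Irby - Brook: 3+1+2 = 6
Ulver - Jorvik - Brook: 1+4 = 5
The minimum is 5 km via Ulver - Jorvik - Brook.

5 km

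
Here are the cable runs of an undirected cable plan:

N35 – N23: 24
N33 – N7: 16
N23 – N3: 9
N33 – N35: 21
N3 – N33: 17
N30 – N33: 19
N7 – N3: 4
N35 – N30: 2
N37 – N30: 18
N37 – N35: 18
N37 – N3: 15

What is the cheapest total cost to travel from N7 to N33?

16

Enumerating some paths:
N7 - N33: 16 = 16
N7 - N3 - N33: 4+17 = 21
The minimum is 16 via N7 - N33.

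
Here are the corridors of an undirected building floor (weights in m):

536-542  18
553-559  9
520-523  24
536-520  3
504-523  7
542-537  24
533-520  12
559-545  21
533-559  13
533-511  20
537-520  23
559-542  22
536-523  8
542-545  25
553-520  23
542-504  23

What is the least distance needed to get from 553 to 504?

41 m

Enumerating some paths:
553–520–536–523–504: 23+3+8+7 = 41
553–520–523–504: 23+24+7 = 54
553–559–533–520–536–523–504: 9+13+12+3+8+7 = 52
Cheapest is 553–520–536–523–504 at 41 m.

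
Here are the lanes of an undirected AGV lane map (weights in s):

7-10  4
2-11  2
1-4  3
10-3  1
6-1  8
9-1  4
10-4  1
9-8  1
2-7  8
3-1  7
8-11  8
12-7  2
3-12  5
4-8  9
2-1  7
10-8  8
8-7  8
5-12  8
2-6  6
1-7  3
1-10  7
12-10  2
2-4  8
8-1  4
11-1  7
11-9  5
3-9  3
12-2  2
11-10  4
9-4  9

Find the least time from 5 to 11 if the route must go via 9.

Best 5 to 9: 5–12–10–3–9 costing 14
Best 9 to 11: 9–11 costing 5
Total via 9: 14 + 5 = 19 s.

19 s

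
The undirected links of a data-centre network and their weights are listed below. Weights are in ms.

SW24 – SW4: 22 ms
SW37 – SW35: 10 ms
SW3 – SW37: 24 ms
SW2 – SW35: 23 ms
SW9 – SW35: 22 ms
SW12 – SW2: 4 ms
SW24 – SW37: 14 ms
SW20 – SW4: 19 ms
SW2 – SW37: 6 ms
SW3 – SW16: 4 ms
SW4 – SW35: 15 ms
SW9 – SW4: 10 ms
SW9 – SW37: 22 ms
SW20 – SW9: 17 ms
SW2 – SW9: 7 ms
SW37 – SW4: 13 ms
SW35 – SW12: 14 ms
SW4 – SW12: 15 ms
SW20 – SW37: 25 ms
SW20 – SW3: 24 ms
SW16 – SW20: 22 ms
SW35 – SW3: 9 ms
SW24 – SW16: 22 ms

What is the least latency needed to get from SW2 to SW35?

Shortest distances from SW2:
SW2: 0
SW12: 4  (via SW2)
SW37: 6  (via SW2)
SW9: 7  (via SW2)
SW35: 16  (via SW37)
Shortest route: SW2 → SW37 → SW35 = 16 ms.

16 ms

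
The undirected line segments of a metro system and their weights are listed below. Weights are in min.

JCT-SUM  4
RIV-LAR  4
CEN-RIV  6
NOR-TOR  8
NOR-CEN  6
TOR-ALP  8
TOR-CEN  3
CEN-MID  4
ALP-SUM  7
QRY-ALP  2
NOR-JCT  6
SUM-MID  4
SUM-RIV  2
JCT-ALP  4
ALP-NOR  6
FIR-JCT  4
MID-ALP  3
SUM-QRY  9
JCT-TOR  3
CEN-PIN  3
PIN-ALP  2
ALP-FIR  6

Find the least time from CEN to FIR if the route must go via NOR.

Shortest CEN→NOR: CEN → NOR = 6
Best NOR to FIR: NOR → JCT → FIR costing 10
Total via NOR: 6 + 10 = 16 min.

16 min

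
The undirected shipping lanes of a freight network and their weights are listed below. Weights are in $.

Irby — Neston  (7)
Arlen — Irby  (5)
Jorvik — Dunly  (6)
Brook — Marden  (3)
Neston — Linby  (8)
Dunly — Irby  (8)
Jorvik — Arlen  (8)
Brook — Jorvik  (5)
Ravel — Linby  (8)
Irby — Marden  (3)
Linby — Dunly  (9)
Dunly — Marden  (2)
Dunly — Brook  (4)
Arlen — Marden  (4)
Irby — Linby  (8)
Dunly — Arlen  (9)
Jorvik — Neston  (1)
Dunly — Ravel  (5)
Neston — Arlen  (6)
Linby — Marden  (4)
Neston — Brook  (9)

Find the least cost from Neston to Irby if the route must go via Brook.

$12

Shortest Neston→Brook: Neston → Jorvik → Brook = 6
Shortest Brook→Irby: Brook → Marden → Irby = 6
Total via Brook: 6 + 6 = $12.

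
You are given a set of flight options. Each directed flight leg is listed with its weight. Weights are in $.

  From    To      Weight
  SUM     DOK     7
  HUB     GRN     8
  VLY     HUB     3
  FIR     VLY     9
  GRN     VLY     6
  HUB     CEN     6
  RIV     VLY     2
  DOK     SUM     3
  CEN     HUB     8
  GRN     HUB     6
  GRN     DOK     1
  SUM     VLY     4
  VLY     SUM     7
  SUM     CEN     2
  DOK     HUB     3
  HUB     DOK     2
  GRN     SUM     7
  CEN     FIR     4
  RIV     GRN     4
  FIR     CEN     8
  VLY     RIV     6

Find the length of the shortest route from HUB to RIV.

$15

Enumerating some paths:
HUB - GRN - VLY - RIV: 8+6+6 = 20
HUB - DOK - SUM - VLY - RIV: 2+3+4+6 = 15
The minimum is $15 via HUB - DOK - SUM - VLY - RIV.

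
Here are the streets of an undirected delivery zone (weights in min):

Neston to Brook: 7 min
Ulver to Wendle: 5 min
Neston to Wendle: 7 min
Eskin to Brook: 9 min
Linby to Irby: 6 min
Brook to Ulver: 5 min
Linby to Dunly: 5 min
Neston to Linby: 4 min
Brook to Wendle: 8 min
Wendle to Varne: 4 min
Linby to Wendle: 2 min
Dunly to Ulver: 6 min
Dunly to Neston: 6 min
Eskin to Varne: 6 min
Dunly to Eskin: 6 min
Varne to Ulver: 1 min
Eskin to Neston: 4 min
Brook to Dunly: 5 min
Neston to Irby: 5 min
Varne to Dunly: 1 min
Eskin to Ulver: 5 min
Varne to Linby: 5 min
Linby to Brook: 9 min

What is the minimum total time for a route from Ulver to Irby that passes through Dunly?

13 min

Best Ulver to Dunly: Ulver → Varne → Dunly costing 2
Shortest Dunly→Irby: Dunly → Linby → Irby = 11
Total via Dunly: 2 + 11 = 13 min.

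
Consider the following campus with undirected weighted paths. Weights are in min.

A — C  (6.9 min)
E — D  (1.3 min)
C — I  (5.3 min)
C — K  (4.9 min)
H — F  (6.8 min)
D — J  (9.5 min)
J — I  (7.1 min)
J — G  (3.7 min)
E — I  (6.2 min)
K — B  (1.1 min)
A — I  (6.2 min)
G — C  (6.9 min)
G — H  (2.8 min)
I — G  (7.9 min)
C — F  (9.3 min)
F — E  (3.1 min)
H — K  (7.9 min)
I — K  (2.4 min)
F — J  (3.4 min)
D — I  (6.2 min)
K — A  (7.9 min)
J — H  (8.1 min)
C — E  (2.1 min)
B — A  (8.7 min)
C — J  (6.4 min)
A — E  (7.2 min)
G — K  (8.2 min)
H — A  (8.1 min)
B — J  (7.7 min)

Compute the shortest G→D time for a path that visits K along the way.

16.5 min

Best G to K: G–K costing 8.2
Best K to D: K–C–E–D costing 8.3
Total via K: 8.2 + 8.3 = 16.5 min.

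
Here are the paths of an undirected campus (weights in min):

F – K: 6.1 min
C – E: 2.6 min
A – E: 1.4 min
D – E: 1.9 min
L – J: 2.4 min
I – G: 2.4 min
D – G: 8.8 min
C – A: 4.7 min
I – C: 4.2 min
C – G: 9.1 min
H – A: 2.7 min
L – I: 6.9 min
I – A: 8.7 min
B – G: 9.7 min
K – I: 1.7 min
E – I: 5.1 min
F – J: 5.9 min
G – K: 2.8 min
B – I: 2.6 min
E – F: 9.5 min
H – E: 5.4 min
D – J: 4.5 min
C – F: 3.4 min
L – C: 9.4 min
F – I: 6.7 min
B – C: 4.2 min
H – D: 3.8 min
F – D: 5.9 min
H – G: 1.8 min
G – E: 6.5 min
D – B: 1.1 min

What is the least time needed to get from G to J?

10.1 min

Shortest distances from G:
G: 0
H: 1.8  (via G)
I: 2.4  (via G)
K: 2.8  (via G)
A: 4.5  (via H)
B: 5  (via I)
D: 5.6  (via H)
E: 5.9  (via A)
C: 6.6  (via I)
F: 8.9  (via K)
L: 9.3  (via I)
J: 10.1  (via D)
Shortest route: G → H → D → J = 10.1 min.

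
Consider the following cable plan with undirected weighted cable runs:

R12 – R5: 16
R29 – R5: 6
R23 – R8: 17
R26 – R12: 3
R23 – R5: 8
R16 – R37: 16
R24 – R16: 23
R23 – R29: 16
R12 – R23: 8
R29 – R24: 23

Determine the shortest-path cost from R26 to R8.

Enumerating some paths:
R26 → R12 → R23 → R8: 3+8+17 = 28
R26 → R12 → R5 → R23 → R8: 3+16+8+17 = 44
The minimum is 28 via R26 → R12 → R23 → R8.

28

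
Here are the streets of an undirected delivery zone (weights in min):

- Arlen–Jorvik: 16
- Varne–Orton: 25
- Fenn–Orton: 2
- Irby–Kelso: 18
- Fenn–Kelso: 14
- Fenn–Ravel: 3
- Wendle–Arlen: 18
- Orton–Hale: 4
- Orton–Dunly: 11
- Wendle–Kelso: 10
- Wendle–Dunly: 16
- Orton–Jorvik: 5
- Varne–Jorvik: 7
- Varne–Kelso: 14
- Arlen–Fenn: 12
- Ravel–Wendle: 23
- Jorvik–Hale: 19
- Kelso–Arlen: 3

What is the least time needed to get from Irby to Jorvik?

37 min

Compare a few routes:
Irby → Kelso → Arlen → Fenn → Orton → Jorvik: 18+3+12+2+5 = 40
Irby → Kelso → Arlen → Jorvik: 18+3+16 = 37
Irby → Kelso → Varne → Jorvik: 18+14+7 = 39
Irby → Kelso → Fenn → Orton → Jorvik: 18+14+2+5 = 39
The minimum is 37 min via Irby → Kelso → Arlen → Jorvik.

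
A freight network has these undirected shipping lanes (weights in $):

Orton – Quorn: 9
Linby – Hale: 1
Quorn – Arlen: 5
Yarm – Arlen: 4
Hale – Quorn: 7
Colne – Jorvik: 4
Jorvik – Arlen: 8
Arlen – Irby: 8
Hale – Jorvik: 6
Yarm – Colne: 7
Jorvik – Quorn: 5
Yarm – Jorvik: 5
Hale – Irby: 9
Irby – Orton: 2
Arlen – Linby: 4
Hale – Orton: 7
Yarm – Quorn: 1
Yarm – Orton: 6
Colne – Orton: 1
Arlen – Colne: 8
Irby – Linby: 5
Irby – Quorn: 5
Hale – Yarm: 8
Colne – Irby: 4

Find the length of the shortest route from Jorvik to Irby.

Compare a few routes:
Jorvik–Colne–Irby: 4+4 = 8
Jorvik–Colne–Orton–Irby: 4+1+2 = 7
The minimum is $7 via Jorvik–Colne–Orton–Irby.

$7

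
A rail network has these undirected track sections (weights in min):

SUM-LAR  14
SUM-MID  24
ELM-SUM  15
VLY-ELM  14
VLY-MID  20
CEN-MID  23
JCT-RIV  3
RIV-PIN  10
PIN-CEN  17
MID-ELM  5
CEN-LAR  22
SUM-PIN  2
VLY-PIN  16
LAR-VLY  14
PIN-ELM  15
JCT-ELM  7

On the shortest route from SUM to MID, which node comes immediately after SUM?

ELM

Enumerating some paths:
SUM - PIN - ELM - MID: 2+15+5 = 22
SUM - ELM - MID: 15+5 = 20
Cheapest is SUM - ELM - MID at 20 min.
So from SUM the first move is to ELM.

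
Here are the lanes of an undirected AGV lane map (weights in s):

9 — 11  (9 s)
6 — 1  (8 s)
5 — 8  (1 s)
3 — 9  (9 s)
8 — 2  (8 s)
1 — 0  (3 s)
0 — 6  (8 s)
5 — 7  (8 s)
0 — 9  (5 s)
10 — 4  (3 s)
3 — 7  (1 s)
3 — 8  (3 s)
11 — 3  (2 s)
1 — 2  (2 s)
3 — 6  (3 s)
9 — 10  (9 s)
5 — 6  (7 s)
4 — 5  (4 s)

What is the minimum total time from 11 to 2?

13 s

Compare a few routes:
11–3–6–1–2: 2+3+8+2 = 15
11–3–6–0–1–2: 2+3+8+3+2 = 18
11–9–0–1–2: 9+5+3+2 = 19
11–3–8–2: 2+3+8 = 13
Cheapest is 11–3–8–2 at 13 s.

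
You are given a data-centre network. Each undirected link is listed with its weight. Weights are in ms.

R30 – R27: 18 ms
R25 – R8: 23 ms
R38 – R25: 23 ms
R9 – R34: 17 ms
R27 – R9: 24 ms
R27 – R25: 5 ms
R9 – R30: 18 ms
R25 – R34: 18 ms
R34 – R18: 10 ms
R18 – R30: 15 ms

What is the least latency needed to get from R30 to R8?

46 ms

Compare a few routes:
R30 → R18 → R34 → R25 → R8: 15+10+18+23 = 66
R30 → R27 → R25 → R8: 18+5+23 = 46
R30 → R9 → R27 → R25 → R8: 18+24+5+23 = 70
R30 → R9 → R34 → R25 → R8: 18+17+18+23 = 76
The minimum is 46 ms via R30 → R27 → R25 → R8.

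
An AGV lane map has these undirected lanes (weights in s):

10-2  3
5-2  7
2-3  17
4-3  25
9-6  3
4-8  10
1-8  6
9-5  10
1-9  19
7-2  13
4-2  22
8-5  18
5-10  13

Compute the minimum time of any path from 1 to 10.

Settle nodes by increasing distance from 1:
1: 0
8: 6  (via 1)
4: 16  (via 8)
9: 19  (via 1)
6: 22  (via 9)
5: 24  (via 8)
2: 31  (via 5)
10: 34  (via 2)
Shortest route: 1 → 8 → 5 → 2 → 10 = 34 s.

34 s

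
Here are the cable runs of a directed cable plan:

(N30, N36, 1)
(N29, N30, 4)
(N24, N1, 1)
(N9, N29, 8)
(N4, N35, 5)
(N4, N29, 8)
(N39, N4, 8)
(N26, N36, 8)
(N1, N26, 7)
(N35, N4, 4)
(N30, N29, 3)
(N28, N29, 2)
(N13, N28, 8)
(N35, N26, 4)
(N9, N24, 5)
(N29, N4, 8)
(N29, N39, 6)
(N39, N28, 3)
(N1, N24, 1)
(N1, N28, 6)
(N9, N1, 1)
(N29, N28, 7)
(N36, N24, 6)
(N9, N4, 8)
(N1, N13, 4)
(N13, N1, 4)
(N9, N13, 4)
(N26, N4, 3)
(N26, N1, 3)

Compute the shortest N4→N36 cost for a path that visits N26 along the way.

17

Shortest N4→N26: N4 → N35 → N26 = 9
Shortest N26→N36: N26 → N36 = 8
Total via N26: 9 + 8 = 17.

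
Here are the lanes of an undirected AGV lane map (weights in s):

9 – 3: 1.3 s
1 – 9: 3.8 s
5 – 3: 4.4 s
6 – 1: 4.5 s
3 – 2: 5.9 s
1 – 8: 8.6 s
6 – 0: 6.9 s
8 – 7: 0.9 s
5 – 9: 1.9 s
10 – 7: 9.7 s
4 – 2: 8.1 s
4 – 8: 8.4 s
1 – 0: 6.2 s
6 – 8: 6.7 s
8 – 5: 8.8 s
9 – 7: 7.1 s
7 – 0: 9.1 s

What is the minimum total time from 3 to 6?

9.6 s

Running Dijkstra from 3:
3: 0
9: 1.3  (via 3)
5: 3.2  (via 9)
1: 5.1  (via 9)
2: 5.9  (via 3)
7: 8.4  (via 9)
8: 9.3  (via 7)
6: 9.6  (via 1)
Shortest route: 3 → 9 → 1 → 6 = 9.6 s.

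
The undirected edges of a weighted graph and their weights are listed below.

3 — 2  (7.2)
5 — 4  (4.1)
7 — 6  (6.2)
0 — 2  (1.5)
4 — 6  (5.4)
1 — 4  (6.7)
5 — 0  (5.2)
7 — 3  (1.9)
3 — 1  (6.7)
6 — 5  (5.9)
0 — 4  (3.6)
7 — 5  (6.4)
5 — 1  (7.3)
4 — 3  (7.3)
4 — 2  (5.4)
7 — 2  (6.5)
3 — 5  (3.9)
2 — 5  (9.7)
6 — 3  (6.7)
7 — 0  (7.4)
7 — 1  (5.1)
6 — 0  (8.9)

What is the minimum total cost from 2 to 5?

6.7

Settle nodes by increasing distance from 2:
2: 0
0: 1.5  (via 2)
4: 5.1  (via 0)
7: 6.5  (via 2)
5: 6.7  (via 0)
Shortest route: 2 → 0 → 5 = 6.7.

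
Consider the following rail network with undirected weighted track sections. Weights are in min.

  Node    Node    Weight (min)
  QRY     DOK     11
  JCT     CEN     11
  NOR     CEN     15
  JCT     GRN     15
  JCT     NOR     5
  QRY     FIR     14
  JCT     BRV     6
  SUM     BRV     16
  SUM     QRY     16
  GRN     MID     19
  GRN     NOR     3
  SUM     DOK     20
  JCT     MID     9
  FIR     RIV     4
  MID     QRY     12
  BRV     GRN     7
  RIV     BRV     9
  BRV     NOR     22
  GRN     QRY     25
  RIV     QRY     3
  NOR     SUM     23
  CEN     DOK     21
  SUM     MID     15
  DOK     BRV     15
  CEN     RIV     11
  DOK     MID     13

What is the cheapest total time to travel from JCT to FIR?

19 min

Enumerating some paths:
JCT → BRV → RIV → FIR: 6+9+4 = 19
JCT → CEN → RIV → FIR: 11+11+4 = 26
Cheapest is JCT → BRV → RIV → FIR at 19 min.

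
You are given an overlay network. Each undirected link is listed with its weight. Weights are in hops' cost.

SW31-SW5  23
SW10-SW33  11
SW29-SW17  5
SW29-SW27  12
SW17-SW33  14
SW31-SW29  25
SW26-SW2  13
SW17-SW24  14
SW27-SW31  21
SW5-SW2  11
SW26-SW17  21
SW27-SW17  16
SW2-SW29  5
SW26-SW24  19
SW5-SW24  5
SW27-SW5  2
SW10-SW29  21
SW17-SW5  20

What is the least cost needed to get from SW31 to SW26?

Settle nodes by increasing distance from SW31:
SW31: 0
SW27: 21  (via SW31)
SW5: 23  (via SW31)
SW29: 25  (via SW31)
SW24: 28  (via SW5)
SW2: 30  (via SW29)
SW17: 30  (via SW29)
SW26: 43  (via SW2)
Shortest route: SW31 → SW29 → SW2 → SW26 = 43 hops' cost.

43 hops' cost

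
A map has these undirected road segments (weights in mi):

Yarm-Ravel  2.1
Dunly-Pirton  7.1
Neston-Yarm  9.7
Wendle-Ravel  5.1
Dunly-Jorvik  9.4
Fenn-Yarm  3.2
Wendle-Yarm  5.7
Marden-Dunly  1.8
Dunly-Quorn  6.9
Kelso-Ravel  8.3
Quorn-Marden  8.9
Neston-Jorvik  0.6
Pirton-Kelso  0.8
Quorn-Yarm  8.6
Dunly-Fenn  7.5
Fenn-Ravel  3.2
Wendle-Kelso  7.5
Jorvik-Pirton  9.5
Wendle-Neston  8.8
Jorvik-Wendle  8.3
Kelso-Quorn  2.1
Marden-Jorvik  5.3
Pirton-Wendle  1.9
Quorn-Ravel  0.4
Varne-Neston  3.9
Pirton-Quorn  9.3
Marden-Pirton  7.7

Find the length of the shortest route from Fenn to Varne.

Enumerating some paths:
Fenn - Ravel - Yarm - Neston - Varne: 3.2+2.1+9.7+3.9 = 18.9
Fenn - Yarm - Neston - Varne: 3.2+9.7+3.9 = 16.8
Fenn - Dunly - Marden - Jorvik - Neston - Varne: 7.5+1.8+5.3+0.6+3.9 = 19.1
Fenn - Ravel - Quorn - Kelso - Pirton - Jorvik - Neston - Varne: 3.2+0.4+2.1+0.8+9.5+0.6+3.9 = 20.5
Cheapest is Fenn - Yarm - Neston - Varne at 16.8 mi.

16.8 mi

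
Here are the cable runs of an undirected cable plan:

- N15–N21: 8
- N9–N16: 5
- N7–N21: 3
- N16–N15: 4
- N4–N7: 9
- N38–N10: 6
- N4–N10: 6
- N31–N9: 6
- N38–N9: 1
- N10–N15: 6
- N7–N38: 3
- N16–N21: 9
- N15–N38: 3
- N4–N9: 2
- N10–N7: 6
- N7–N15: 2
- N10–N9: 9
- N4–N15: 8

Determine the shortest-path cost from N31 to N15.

Enumerating some paths:
N31 - N9 - N38 - N7 - N15: 6+1+3+2 = 12
N31 - N9 - N38 - N15: 6+1+3 = 10
N31 - N9 - N16 - N15: 6+5+4 = 15
Cheapest is N31 - N9 - N38 - N15 at 10.

10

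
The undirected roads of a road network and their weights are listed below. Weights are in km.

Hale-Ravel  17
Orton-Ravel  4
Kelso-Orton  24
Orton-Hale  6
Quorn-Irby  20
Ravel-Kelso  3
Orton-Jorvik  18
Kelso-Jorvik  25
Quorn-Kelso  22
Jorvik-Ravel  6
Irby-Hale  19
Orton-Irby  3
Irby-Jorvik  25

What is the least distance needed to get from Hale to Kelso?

Running Dijkstra from Hale:
Hale: 0
Orton: 6  (via Hale)
Irby: 9  (via Orton)
Ravel: 10  (via Orton)
Kelso: 13  (via Ravel)
Shortest route: Hale → Orton → Ravel → Kelso = 13 km.

13 km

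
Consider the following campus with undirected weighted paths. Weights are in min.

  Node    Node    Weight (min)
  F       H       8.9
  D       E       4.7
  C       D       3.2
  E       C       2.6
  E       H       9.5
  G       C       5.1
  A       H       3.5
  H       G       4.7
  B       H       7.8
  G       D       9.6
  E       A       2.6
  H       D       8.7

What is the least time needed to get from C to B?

16.5 min

Shortest distances from C:
C: 0
E: 2.6  (via C)
D: 3.2  (via C)
G: 5.1  (via C)
A: 5.2  (via E)
H: 8.7  (via A)
B: 16.5  (via H)
Shortest route: C → E → A → H → B = 16.5 min.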